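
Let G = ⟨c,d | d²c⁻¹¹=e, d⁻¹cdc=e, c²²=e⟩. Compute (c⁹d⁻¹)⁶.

Compute successive powers of (c⁹d⁻¹), reducing at each step:
  (c⁹d⁻¹)²: (c⁹d⁻¹) · c⁹ = d⁻¹;   (d⁻¹) · d⁻¹ = c¹¹
  (c⁹d⁻¹)³: (c¹¹) · c⁹ = c²⁰;   (c²⁰) · d⁻¹ = c⁹d
  (c⁹d⁻¹)⁴: (c⁹d) · c⁹ = d;   d · d⁻¹ = e
  (c⁹d⁻¹)⁵: e · c⁹ = c⁹;   (c⁹) · d⁻¹ = c⁹d⁻¹
  (c⁹d⁻¹)⁶: (c⁹d⁻¹) · c⁹ = d⁻¹;   (d⁻¹) · d⁻¹ = c¹¹

Answer: c¹¹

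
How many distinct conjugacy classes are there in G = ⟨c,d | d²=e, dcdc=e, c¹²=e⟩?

The conjugacy classes (representative and size) are:
  [e] (size 1), [c¹¹] (size 2), [c²] (size 2), [c⁹] (size 2), [c⁴] (size 2), [c⁵] (size 2), [c⁶] (size 1), [d] (size 6), [cd] (size 6).
Class equation: 1 + 2 + 2 + 2 + 2 + 2 + 1 + 6 + 6 = 24 = |G|. So G has 9 conjugacy classes.

Answer: 9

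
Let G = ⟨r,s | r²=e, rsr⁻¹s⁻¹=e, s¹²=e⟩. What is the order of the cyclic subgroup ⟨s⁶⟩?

|⟨s⁶⟩| equals the order of s⁶. Compute successive powers until reaching e:
  (s⁶)¹ = s⁶, (s⁶)² = e.
The smallest positive k with (s⁶)ᵏ = e is 2, so |⟨s⁶⟩| = 2.

Answer: 2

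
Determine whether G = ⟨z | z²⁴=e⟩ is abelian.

G has a single generator, so G is cyclic and hence abelian.

Answer: Yes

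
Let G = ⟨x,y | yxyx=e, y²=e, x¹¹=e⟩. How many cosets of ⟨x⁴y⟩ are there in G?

First find ord(x⁴y) by computing successive powers:
  (x⁴y)¹ = x⁴y, (x⁴y)² = e.
So |⟨x⁴y⟩| = ord(x⁴y) = 2. With |G| = 22, by Lagrange [G : ⟨x⁴y⟩] = 22/2 = 11.

Answer: 11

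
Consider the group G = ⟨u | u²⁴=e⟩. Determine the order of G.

G is generated by a single element, so G is cyclic. The relator gives u²⁴ = e and no smaller power is forced to be e, so the 24 powers {e, u, u², u³, u⁴, u⁵, u⁶, u⁷, u⁸, u⁹, u²², u²³, u²¹, u²⁰, u¹², u¹³, u¹¹, u¹⁰, u¹⁴, u¹⁵, u¹⁶, u¹⁷, u¹⁸, u¹⁹} are distinct. Hence |G| = 24.

Answer: 24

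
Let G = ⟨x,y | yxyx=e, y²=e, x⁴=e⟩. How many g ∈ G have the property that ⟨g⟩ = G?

⟨g⟩ = G would require ord(g) = |G| = 8, but the maximum element order in G is 4 < 8. So G is not cyclic and no single element generates it: the count is 0.

Answer: 0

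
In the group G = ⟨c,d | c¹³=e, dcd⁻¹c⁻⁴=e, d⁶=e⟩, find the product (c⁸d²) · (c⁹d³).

Compute (c⁸d²) · (c⁹d³) by multiplying left to right and reducing via the relations at each step:
  (c⁸d²) · c⁹ = c⁹d²
  (c⁹d²) · d³ = c⁹d⁵

Answer: c⁹d⁵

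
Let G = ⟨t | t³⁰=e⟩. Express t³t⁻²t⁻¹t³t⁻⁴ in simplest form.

Multiply left to right, reducing at each step:
  (t³) · t⁻² = t
  t · t⁻¹ = e
  e · t³ = t³
  (t³) · t⁻⁴ = t²⁹

Answer: t²⁹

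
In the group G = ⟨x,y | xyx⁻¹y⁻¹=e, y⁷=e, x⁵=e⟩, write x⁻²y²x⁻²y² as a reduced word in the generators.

Multiply left to right, reducing at each step:
  (x³) · y² = x³y²
  (x³y²) · x⁻² = xy²
  (xy²) · y² = xy⁴

Answer: xy⁴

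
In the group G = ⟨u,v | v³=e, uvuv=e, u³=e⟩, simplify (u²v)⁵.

Compute successive powers of (u²v), reducing at each step:
  (u²v)²: (u²v) · u² = uv²u;   (uv²u) · v = v²u
  (u²v)³: (v²u) · u² = v²;   (v²) · v = e
  (u²v)⁴: e · u² = u²;   (u²) · v = u²v
  (u²v)⁵: (u²v) · u² = uv²u;   (uv²u) · v = v²u

Answer: v²u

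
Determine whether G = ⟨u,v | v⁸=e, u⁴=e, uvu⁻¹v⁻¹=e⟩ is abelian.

Each pair of generators commutes: u·v = uv = v·u. Since the generators pairwise commute, every element of G commutes with every other, so G is abelian.

Answer: Yes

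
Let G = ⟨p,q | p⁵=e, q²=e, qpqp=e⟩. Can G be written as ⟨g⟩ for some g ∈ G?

Every cyclic group is abelian. But p·q = pq while q·p = p⁴q, so p·q ≠ q·p and G is not abelian. Hence G is not cyclic.

Answer: No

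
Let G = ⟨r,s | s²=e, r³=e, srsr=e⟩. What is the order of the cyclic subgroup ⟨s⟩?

|⟨s⟩| equals the order of s. Compute successive powers until reaching e:
  s¹ = s, s² = e.
The smallest positive k with sᵏ = e is 2, so |⟨s⟩| = 2.

Answer: 2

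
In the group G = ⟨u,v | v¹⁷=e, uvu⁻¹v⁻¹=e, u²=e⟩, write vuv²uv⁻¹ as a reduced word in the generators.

Multiply left to right, reducing at each step:
  v · u = uv
  (uv) · v² = uv³
  (uv³) · u = v³
  (v³) · v⁻¹ = v²

Answer: v²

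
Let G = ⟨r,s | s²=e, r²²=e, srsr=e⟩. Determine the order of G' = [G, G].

G' = [G, G] is generated by all commutators. The generator-pair commutators are: [r, s] = r².
The subgroup they normally generate is {e, r², r⁴, r⁶, r⁸, r¹⁰, r¹², r¹⁴, r¹⁶, r¹⁸, r²⁰}, of order 11.
Check: |G/G'| = 44/11 = 4 is the order of the abelianisation.

Answer: 11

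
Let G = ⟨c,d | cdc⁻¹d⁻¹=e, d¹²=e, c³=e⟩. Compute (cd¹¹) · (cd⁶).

Compute (cd¹¹) · (cd⁶) by multiplying left to right and reducing via the relations at each step:
  (cd¹¹) · c = c²d¹¹
  (c²d¹¹) · d⁶ = c²d⁵

Answer: c²d⁵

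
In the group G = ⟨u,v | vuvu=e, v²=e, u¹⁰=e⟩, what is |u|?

Compute successive powers until reaching e:
  u¹ = u, u² = u², u³ = u³, u⁴ = u⁴, u⁵ = u⁵, u⁶ = u⁶, u⁷ = u⁷, u⁸ = u⁸, u⁹ = u⁹, u¹⁰ = e.
The smallest positive k with uᵏ = e is 10.

Answer: 10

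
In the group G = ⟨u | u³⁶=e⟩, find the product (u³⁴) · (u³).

Compute (u³⁴) · (u³) by multiplying left to right and reducing via the relations at each step:
  (u³⁴) · u³ = u

Answer: u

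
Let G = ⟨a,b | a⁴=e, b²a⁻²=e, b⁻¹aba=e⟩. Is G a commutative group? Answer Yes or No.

a·b = ab but b·a = ab⁻¹, so a·b ≠ b·a and G is not abelian.

Answer: No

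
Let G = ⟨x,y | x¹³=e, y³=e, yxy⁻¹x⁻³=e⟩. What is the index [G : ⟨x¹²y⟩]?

First find ord(x¹²y) by computing successive powers:
  (x¹²y)¹ = x¹²y, (x¹²y)² = x⁹y², (x¹²y)³ = e.
So |⟨x¹²y⟩| = ord(x¹²y) = 3. With |G| = 39, by Lagrange [G : ⟨x¹²y⟩] = 39/3 = 13.

Answer: 13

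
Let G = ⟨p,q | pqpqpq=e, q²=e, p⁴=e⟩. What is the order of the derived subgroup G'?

G' = [G, G] is generated by all commutators. The generator-pair commutators are: [p, q] = p²qp.
The subgroup they normally generate is {e, p², pq, qp³, p²qp, p³q, p²qp³, qp, pqp², qp²q, p²qp²q, p³qp²}, of order 12.
Check: |G/G'| = 24/12 = 2 is the order of the abelianisation.

Answer: 12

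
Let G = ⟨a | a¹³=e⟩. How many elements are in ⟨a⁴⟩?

|⟨a⁴⟩| equals the order of a⁴. Compute successive powers until reaching e:
  (a⁴)¹ = a⁴, (a⁴)² = a⁸, (a⁴)³ = a¹², (a⁴)⁴ = a³, (a⁴)⁵ = a⁷, (a⁴)⁶ = a¹¹, (a⁴)⁷ = a², (a⁴)⁸ = a⁶, (a⁴)⁹ = a¹⁰, (a⁴)¹⁰ = a, (a⁴)¹¹ = a⁵, (a⁴)¹² = a⁹, (a⁴)¹³ = e.
The smallest positive k with (a⁴)ᵏ = e is 13, so |⟨a⁴⟩| = 13.

Answer: 13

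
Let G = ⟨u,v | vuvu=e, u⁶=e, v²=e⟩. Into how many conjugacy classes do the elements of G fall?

The conjugacy classes (representative and size) are:
  [e] (size 1), [u⁵] (size 2), [u⁴] (size 2), [u³] (size 1), [v] (size 3), [u³v] (size 3).
Class equation: 1 + 2 + 2 + 1 + 3 + 3 = 12 = |G|. So G has 6 conjugacy classes.

Answer: 6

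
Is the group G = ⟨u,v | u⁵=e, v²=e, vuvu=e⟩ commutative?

u·v = uv but v·u = u⁴v, so u·v ≠ v·u and G is not abelian.

Answer: No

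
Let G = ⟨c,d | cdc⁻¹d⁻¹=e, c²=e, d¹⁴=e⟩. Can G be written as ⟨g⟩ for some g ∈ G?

|G| = 28, but the maximum element order in G is 14 < 28. No single element generates all of G, so G is not cyclic.

Answer: No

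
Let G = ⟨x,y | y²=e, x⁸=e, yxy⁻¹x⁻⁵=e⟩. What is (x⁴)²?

Compute successive powers of (x⁴), reducing at each step:
  (x⁴)²: (x⁴) · x⁴ = e

Answer: e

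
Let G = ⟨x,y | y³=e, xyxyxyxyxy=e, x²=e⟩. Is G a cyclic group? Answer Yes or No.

Every cyclic group is abelian. But x·y = xy while y·x = yx, so x·y ≠ y·x and G is not abelian. Hence G is not cyclic.

Answer: No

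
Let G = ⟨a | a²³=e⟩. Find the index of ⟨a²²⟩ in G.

First find ord(a²²) by computing successive powers:
  (a²²)¹ = a²², (a²²)² = a²¹, (a²²)³ = a²⁰, (a²²)⁴ = a¹⁹, (a²²)⁵ = a¹⁸, (a²²)⁶ = a¹⁷, (a²²)⁷ = a¹⁶, (a²²)⁸ = a¹⁵, (a²²)⁹ = a¹⁴, (a²²)¹⁰ = a¹³, (a²²)¹¹ = a¹², (a²²)¹² = a¹¹, (a²²)¹³ = a¹⁰, (a²²)¹⁴ = a⁹, (a²²)¹⁵ = a⁸, (a²²)¹⁶ = a⁷, (a²²)¹⁷ = a⁶, (a²²)¹⁸ = a⁵, (a²²)¹⁹ = a⁴, (a²²)²⁰ = a³, (a²²)²¹ = a², (a²²)²² = a, (a²²)²³ = e.
So |⟨a²²⟩| = ord(a²²) = 23. With |G| = 23, by Lagrange [G : ⟨a²²⟩] = 23/23 = 1.

Answer: 1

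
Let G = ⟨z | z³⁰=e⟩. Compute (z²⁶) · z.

Compute (z²⁶) · z by multiplying left to right and reducing via the relations at each step:
  (z²⁶) · z = z²⁷

Answer: z²⁷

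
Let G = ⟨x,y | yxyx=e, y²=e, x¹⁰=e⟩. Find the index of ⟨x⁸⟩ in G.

First find ord(x⁸) by computing successive powers:
  (x⁸)¹ = x⁸, (x⁸)² = x⁶, (x⁸)³ = x⁴, (x⁸)⁴ = x², (x⁸)⁵ = e.
So |⟨x⁸⟩| = ord(x⁸) = 5. With |G| = 20, by Lagrange [G : ⟨x⁸⟩] = 20/5 = 4.

Answer: 4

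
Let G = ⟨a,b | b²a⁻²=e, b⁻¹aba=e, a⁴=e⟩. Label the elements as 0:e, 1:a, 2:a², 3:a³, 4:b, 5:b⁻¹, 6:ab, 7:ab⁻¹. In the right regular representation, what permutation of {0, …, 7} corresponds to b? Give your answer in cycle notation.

(0 4 2 5)(1 6 3 7)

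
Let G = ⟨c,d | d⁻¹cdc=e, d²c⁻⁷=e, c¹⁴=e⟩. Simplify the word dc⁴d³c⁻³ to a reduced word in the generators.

Multiply left to right, reducing at each step:
  d · c⁴ = c³d⁻¹
  (c³d⁻¹) · d³ = c¹⁰
  (c¹⁰) · c⁻³ = c⁷

Answer: c⁷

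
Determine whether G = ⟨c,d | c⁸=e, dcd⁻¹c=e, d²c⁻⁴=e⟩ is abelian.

c·d = cd but d·c = c³d⁻¹, so c·d ≠ d·c and G is not abelian.

Answer: No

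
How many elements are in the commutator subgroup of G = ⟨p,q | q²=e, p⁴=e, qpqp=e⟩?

G' = [G, G] is generated by all commutators. The generator-pair commutators are: [p, q] = p².
The subgroup they normally generate is {e, p²}, of order 2.
Check: |G/G'| = 8/2 = 4 is the order of the abelianisation.

Answer: 2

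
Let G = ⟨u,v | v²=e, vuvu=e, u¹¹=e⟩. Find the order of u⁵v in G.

Compute successive powers until reaching e:
  (u⁵v)¹ = u⁵v, (u⁵v)² = e.
The smallest positive k with (u⁵v)ᵏ = e is 2.

Answer: 2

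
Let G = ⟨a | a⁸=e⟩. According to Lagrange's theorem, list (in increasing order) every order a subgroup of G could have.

|G| = 8 = 2³. By Lagrange's theorem the order of any subgroup divides 8; the divisors of 8 are 1, 2, 4, 8.

Answer: 1, 2, 4, 8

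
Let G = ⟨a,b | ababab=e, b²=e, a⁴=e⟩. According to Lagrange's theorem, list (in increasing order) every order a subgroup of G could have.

|G| = 24 = 2³ · 3. By Lagrange's theorem the order of any subgroup divides 24; the divisors of 24 are 1, 2, 3, 4, 6, 8, 12, 24.

Answer: 1, 2, 3, 4, 6, 8, 12, 24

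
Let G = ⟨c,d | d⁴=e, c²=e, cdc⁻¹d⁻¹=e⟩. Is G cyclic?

|G| = 8, but the maximum element order in G is 4 < 8. No single element generates all of G, so G is not cyclic.

Answer: No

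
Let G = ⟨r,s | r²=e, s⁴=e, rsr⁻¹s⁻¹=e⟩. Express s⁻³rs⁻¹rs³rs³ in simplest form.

Multiply left to right, reducing at each step:
  s · r = rs
  (rs) · s⁻¹ = r
  r · r = e
  e · s³ = s³
  (s³) · r = rs³
  (rs³) · s³ = rs²

Answer: rs²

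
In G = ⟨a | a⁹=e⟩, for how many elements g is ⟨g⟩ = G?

G is cyclic of order 9. An element generates G iff its order is 9, and a cyclic group of order 9 has exactly φ(9) = 6 such elements.

Answer: 6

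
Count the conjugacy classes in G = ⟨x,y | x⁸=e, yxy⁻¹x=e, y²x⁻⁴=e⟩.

The conjugacy classes (representative and size) are:
  [e] (size 1), [x⁷] (size 2), [x²] (size 2), [x⁵] (size 2), [x⁴] (size 1), [x²y⁻¹] (size 4), [x³y] (size 4).
Class equation: 1 + 2 + 2 + 2 + 1 + 4 + 4 = 16 = |G|. So G has 7 conjugacy classes.

Answer: 7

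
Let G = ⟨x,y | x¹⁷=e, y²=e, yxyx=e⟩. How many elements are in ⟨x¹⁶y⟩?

|⟨x¹⁶y⟩| equals the order of x¹⁶y. Compute successive powers until reaching e:
  (x¹⁶y)¹ = x¹⁶y, (x¹⁶y)² = e.
The smallest positive k with (x¹⁶y)ᵏ = e is 2, so |⟨x¹⁶y⟩| = 2.

Answer: 2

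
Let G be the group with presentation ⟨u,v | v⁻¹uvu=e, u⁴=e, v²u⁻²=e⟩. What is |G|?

Enumerate words in the generators, reducing via the relations: the distinct elements are
  {e, u, v, uv, u², u³, v⁻¹, uv⁻¹}.
No further products give new elements, so |G| = 8.

Answer: 8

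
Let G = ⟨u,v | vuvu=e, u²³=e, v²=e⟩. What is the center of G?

An element z ∈ Z(G) iff z commutes with every generator.
For example e is central: e·u = u = u·e; e·v = v = v·e.
Whereas u ∉ Z(G) since u·v = uv ≠ u²²v = v·u.
Checking each of the 46 elements this way gives Z(G) = {e}, of order 1.

Answer: {e}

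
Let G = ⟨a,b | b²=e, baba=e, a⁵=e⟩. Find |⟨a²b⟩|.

|⟨a²b⟩| equals the order of a²b. Compute successive powers until reaching e:
  (a²b)¹ = a²b, (a²b)² = e.
The smallest positive k with (a²b)ᵏ = e is 2, so |⟨a²b⟩| = 2.

Answer: 2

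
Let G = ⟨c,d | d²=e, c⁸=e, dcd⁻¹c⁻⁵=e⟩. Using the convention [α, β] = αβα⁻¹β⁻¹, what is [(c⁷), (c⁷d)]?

[(c⁷), (c⁷d)] = (c⁷)·(c⁷d)·(c⁷)⁻¹·(c⁷d)⁻¹.
  (c⁷) · (c⁷d) = c⁶d
  (c⁶d) · c = c³d
  (c³d) · (c⁵d) = c⁴

Answer: c⁴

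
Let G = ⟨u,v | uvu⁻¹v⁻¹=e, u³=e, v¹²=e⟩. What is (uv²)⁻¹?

The order of (uv²) is 6 (smallest k with (uv²)ᵏ = e), so (uv²)⁻¹ = (uv²)⁵ = u²v¹⁰.
Check: (uv²) · (u²v¹⁰) → (uv²) · u² = v²;   (v²) · v¹⁰ = e, giving e as required.

Answer: u²v¹⁰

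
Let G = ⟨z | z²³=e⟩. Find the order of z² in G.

Compute successive powers until reaching e:
  (z²)¹ = z², (z²)² = z⁴, (z²)³ = z⁶, (z²)⁴ = z⁸, (z²)⁵ = z¹⁰, (z²)⁶ = z¹², (z²)⁷ = z¹⁴, (z²)⁸ = z¹⁶, (z²)⁹ = z¹⁸, (z²)¹⁰ = z²⁰, (z²)¹¹ = z²², (z²)¹² = z, (z²)¹³ = z³, (z²)¹⁴ = z⁵, (z²)¹⁵ = z⁷, (z²)¹⁶ = z⁹, (z²)¹⁷ = z¹¹, (z²)¹⁸ = z¹³, (z²)¹⁹ = z¹⁵, (z²)²⁰ = z¹⁷, (z²)²¹ = z¹⁹, (z²)²² = z²¹, (z²)²³ = e.
The smallest positive k with (z²)ᵏ = e is 23.

Answer: 23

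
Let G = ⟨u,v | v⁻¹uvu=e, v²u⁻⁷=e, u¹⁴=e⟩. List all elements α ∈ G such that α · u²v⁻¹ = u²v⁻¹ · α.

⟨u²v⁻¹⟩ ⊆ C_G(u²v⁻¹) since powers of u²v⁻¹ commute with u²v⁻¹; so |C_G(u²v⁻¹)| ≥ |⟨u²v⁻¹⟩| = 4.
By orbit–stabilizer, |C_G(u²v⁻¹)| = |G| / |conj. class of u²v⁻¹| = 28 / 7 = 4.
The 4 elements commuting with u²v⁻¹ are {e, u⁷, u²v, u²v⁻¹}.

Answer: {e, u⁷, u²v, u²v⁻¹}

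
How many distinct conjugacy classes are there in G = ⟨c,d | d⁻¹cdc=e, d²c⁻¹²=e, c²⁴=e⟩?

The conjugacy classes (representative and size) are:
  [e] (size 1), [c] (size 2), [c²] (size 2), [c³] (size 2), [c⁴] (size 2), [c⁵] (size 2), [c¹⁸] (size 2), [c⁷] (size 2), [c¹⁶] (size 2), [c¹⁵] (size 2), [c¹⁴] (size 2), [c¹³] (size 2), [c¹²] (size 1), [c⁶d] (size 12), [c⁵d⁻¹] (size 12).
Class equation: 1 + 2 + 2 + 2 + 2 + 2 + 2 + 2 + 2 + 2 + 2 + 2 + 1 + 12 + 12 = 48 = |G|. So G has 15 conjugacy classes.

Answer: 15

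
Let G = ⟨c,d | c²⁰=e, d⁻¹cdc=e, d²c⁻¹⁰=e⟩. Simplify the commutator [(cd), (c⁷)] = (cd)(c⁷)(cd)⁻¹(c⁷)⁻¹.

[(cd), (c⁷)] = (cd)·(c⁷)·(cd)⁻¹·(c⁷)⁻¹.
  (cd) · (c⁷) = c⁴d⁻¹
  (c⁴d⁻¹) · (cd⁻¹) = c¹³
  (c¹³) · (c¹³) = c⁶

Answer: c⁶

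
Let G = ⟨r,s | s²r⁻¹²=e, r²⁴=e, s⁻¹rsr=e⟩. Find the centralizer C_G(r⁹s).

⟨r⁹s⟩ ⊆ C_G(r⁹s) since powers of r⁹s commute with r⁹s; so |C_G(r⁹s)| ≥ |⟨r⁹s⟩| = 4.
By orbit–stabilizer, |C_G(r⁹s)| = |G| / |conj. class of r⁹s| = 48 / 12 = 4.
The 4 elements commuting with r⁹s are {e, r¹², r⁹s, r⁹s⁻¹}.

Answer: {e, r¹², r⁹s, r⁹s⁻¹}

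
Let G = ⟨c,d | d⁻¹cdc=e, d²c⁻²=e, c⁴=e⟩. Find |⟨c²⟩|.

|⟨c²⟩| equals the order of c². Compute successive powers until reaching e:
  (c²)¹ = c², (c²)² = e.
The smallest positive k with (c²)ᵏ = e is 2, so |⟨c²⟩| = 2.

Answer: 2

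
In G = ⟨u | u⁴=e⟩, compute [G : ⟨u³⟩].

First find ord(u³) by computing successive powers:
  (u³)¹ = u³, (u³)² = u², (u³)³ = u, (u³)⁴ = e.
So |⟨u³⟩| = ord(u³) = 4. With |G| = 4, by Lagrange [G : ⟨u³⟩] = 4/4 = 1.

Answer: 1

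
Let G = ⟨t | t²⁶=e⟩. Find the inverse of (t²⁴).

The order of (t²⁴) is 13 (smallest k with (t²⁴)ᵏ = e), so (t²⁴)⁻¹ = (t²⁴)¹² = t².
Check: (t²⁴) · (t²) → (t²⁴) · t² = e, giving e as required.

Answer: t²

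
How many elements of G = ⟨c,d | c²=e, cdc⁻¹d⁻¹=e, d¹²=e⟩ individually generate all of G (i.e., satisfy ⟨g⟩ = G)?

⟨g⟩ = G would require ord(g) = |G| = 24, but the maximum element order in G is 12 < 24. So G is not cyclic and no single element generates it: the count is 0.

Answer: 0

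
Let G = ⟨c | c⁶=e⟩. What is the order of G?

G is generated by a single element, so G is cyclic. The relator gives c⁶ = e and no smaller power is forced to be e, so the 6 powers {c, e, c², c³, c⁴, c⁵} are distinct. Hence |G| = 6.

Answer: 6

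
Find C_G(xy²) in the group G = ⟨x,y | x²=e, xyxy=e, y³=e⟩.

⟨xy²⟩ ⊆ C_G(xy²) since powers of xy² commute with xy²; so |C_G(xy²)| ≥ |⟨xy²⟩| = 2.
By orbit–stabilizer, |C_G(xy²)| = |G| / |conj. class of xy²| = 6 / 3 = 2.
The 2 elements commuting with xy² are {e, xy²}.

Answer: {e, xy²}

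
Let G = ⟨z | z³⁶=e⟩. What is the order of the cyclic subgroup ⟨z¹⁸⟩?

|⟨z¹⁸⟩| equals the order of z¹⁸. Compute successive powers until reaching e:
  (z¹⁸)¹ = z¹⁸, (z¹⁸)² = e.
The smallest positive k with (z¹⁸)ᵏ = e is 2, so |⟨z¹⁸⟩| = 2.

Answer: 2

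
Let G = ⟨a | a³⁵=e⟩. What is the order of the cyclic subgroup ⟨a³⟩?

|⟨a³⟩| equals the order of a³. Compute successive powers until reaching e:
  (a³)¹ = a³, (a³)² = a⁶, (a³)³ = a⁹, (a³)⁴ = a¹², (a³)⁵ = a¹⁵, (a³)⁶ = a¹⁸, (a³)⁷ = a²¹, (a³)⁸ = a²⁴, (a³)⁹ = a²⁷, (a³)¹⁰ = a³⁰, (a³)¹¹ = a³³, (a³)¹² = a, (a³)¹³ = a⁴, (a³)¹⁴ = a⁷, (a³)¹⁵ = a¹⁰, (a³)¹⁶ = a¹³, (a³)¹⁷ = a¹⁶, (a³)¹⁸ = a¹⁹, (a³)¹⁹ = a²², (a³)²⁰ = a²⁵, (a³)²¹ = a²⁸, (a³)²² = a³¹, (a³)²³ = a³⁴, (a³)²⁴ = a², (a³)²⁵ = a⁵, (a³)²⁶ = a⁸, (a³)²⁷ = a¹¹, (a³)²⁸ = a¹⁴, (a³)²⁹ = a¹⁷, (a³)³⁰ = a²⁰, (a³)³¹ = a²³, (a³)³² = a²⁶, (a³)³³ = a²⁹, (a³)³⁴ = a³², (a³)³⁵ = e.
The smallest positive k with (a³)ᵏ = e is 35, so |⟨a³⟩| = 35.

Answer: 35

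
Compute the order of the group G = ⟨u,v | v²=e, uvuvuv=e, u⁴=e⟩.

Enumerate words in the generators, reducing via the relations: the distinct elements are
  {e, u, v, uv, u², u³, vu, uvu, u²v, u³v, vu², vu³, uvu², uvu³, u²vu, u³vu, vu²v, uvu²v, u²vu², u²vu³, u³vu², u³vu³, u²vu²v, u³vu²v}.
No further products give new elements, so |G| = 24.

Answer: 24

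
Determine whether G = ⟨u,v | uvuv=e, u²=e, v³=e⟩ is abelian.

u·v = uv but v·u = uv², so u·v ≠ v·u and G is not abelian.

Answer: No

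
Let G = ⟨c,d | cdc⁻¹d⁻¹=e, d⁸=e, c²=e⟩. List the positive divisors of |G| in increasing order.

|G| = 16 = 2⁴. By Lagrange's theorem the order of any subgroup divides 16; the divisors of 16 are 1, 2, 4, 8, 16.

Answer: 1, 2, 4, 8, 16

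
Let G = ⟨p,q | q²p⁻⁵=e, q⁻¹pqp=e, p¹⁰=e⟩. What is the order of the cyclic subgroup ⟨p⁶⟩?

|⟨p⁶⟩| equals the order of p⁶. Compute successive powers until reaching e:
  (p⁶)¹ = p⁶, (p⁶)² = p², (p⁶)³ = p⁸, (p⁶)⁴ = p⁴, (p⁶)⁵ = e.
The smallest positive k with (p⁶)ᵏ = e is 5, so |⟨p⁶⟩| = 5.

Answer: 5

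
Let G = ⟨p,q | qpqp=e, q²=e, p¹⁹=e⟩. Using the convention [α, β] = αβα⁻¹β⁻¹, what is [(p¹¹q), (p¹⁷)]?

[(p¹¹q), (p¹⁷)] = (p¹¹q)·(p¹⁷)·(p¹¹q)⁻¹·(p¹⁷)⁻¹.
  (p¹¹q) · (p¹⁷) = p¹³q
  (p¹³q) · (p¹¹q) = p²
  (p²) · (p²) = p⁴

Answer: p⁴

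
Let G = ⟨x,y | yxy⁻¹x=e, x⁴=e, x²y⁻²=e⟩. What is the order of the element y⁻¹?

Compute successive powers until reaching e:
  (y⁻¹)¹ = y⁻¹, (y⁻¹)² = x², (y⁻¹)³ = y, (y⁻¹)⁴ = e.
The smallest positive k with (y⁻¹)ᵏ = e is 4.

Answer: 4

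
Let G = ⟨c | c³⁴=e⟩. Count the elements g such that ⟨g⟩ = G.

G is cyclic of order 34. An element generates G iff its order is 34, and a cyclic group of order 34 has exactly φ(34) = 16 such elements.

Answer: 16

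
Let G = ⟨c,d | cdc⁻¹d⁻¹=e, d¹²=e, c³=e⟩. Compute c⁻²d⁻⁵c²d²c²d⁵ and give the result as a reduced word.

Multiply left to right, reducing at each step:
  c · d⁻⁵ = cd⁷
  (cd⁷) · c² = d⁷
  (d⁷) · d² = d⁹
  (d⁹) · c² = c²d⁹
  (c²d⁹) · d⁵ = c²d²

Answer: c²d²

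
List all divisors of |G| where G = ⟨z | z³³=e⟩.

|G| = 33 = 3 · 11. By Lagrange's theorem the order of any subgroup divides 33; the divisors of 33 are 1, 3, 11, 33.

Answer: 1, 3, 11, 33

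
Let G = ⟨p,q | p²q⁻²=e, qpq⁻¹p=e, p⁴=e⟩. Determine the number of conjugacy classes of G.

The conjugacy classes (representative and size) are:
  [e] (size 1), [p³] (size 2), [p²] (size 1), [q⁻¹] (size 2), [pq] (size 2).
Class equation: 1 + 2 + 1 + 2 + 2 = 8 = |G|. So G has 5 conjugacy classes.

Answer: 5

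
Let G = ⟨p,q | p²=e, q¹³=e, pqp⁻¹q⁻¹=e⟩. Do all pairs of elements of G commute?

Each pair of generators commutes: p·q = pq = q·p. Since the generators pairwise commute, every element of G commutes with every other, so G is abelian.

Answer: Yes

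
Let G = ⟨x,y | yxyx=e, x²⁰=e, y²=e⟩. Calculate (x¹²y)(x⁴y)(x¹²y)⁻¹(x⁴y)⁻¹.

[(x¹²y), (x⁴y)] = (x¹²y)·(x⁴y)·(x¹²y)⁻¹·(x⁴y)⁻¹.
  (x¹²y) · (x⁴y) = x⁸
  (x⁸) · (x¹²y) = y
  y · (x⁴y) = x¹⁶

Answer: x¹⁶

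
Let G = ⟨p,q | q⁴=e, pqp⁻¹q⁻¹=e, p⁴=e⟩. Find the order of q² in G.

Compute successive powers until reaching e:
  (q²)¹ = q², (q²)² = e.
The smallest positive k with (q²)ᵏ = e is 2.

Answer: 2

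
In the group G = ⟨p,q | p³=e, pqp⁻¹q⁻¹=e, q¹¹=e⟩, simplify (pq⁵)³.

Compute successive powers of (pq⁵), reducing at each step:
  (pq⁵)²: (pq⁵) · p = p²q⁵;   (p²q⁵) · q⁵ = p²q¹⁰
  (pq⁵)³: (p²q¹⁰) · p = q¹⁰;   (q¹⁰) · q⁵ = q⁴

Answer: q⁴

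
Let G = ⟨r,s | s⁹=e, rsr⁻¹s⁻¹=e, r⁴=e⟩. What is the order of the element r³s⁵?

Compute successive powers until reaching e:
  (r³s⁵)¹ = r³s⁵, (r³s⁵)² = r²s, (r³s⁵)³ = rs⁶, (r³s⁵)⁴ = s², (r³s⁵)⁵ = r³s⁷, (r³s⁵)⁶ = r²s³, (r³s⁵)⁷ = rs⁸, (r³s⁵)⁸ = s⁴, (r³s⁵)⁹ = r³, (r³s⁵)¹⁰ = r²s⁵, (r³s⁵)¹¹ = rs, (r³s⁵)¹² = s⁶, (r³s⁵)¹³ = r³s², (r³s⁵)¹⁴ = r²s⁷, (r³s⁵)¹⁵ = rs³, (r³s⁵)¹⁶ = s⁸, (r³s⁵)¹⁷ = r³s⁴, (r³s⁵)¹⁸ = r², (r³s⁵)¹⁹ = rs⁵, (r³s⁵)²⁰ = s, (r³s⁵)²¹ = r³s⁶, (r³s⁵)²² = r²s², (r³s⁵)²³ = rs⁷, (r³s⁵)²⁴ = s³, (r³s⁵)²⁵ = r³s⁸, (r³s⁵)²⁶ = r²s⁴, (r³s⁵)²⁷ = r, (r³s⁵)²⁸ = s⁵, (r³s⁵)²⁹ = r³s, (r³s⁵)³⁰ = r²s⁶, (r³s⁵)³¹ = rs², (r³s⁵)³² = s⁷, (r³s⁵)³³ = r³s³, (r³s⁵)³⁴ = r²s⁸, (r³s⁵)³⁵ = rs⁴, (r³s⁵)³⁶ = e.
The smallest positive k with (r³s⁵)ᵏ = e is 36.

Answer: 36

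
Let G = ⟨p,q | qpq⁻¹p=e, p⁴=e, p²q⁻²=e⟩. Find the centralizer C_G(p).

⟨p⟩ ⊆ C_G(p) since powers of p commute with p; so |C_G(p)| ≥ |⟨p⟩| = 4.
By orbit–stabilizer, |C_G(p)| = |G| / |conj. class of p| = 8 / 2 = 4.
The 4 elements commuting with p are {e, p, p², p³}.

Answer: {e, p, p², p³}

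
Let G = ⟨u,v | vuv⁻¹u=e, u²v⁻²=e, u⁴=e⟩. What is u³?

Compute successive powers of u, reducing at each step:
  u²: u · u = u²
  u³: (u²) · u = u³

Answer: u³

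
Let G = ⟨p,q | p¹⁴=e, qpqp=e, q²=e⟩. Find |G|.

Enumerate words in the generators, reducing via the relations: the distinct elements are
  {e, p, q, pq, p², p³, p⁴, p⁵, p⁶, p⁷, p⁸, p⁹, p²q, p³q, p¹², p¹³, p¹¹, p¹⁰, p⁴q, p⁵q, p⁶q, p⁷q, p⁸q, p⁹q, p¹²q, p¹³q, p¹¹q, p¹⁰q}.
No further products give new elements, so |G| = 28.

Answer: 28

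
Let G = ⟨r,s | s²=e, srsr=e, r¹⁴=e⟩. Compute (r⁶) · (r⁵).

Compute (r⁶) · (r⁵) by multiplying left to right and reducing via the relations at each step:
  (r⁶) · r⁵ = r¹¹

Answer: r¹¹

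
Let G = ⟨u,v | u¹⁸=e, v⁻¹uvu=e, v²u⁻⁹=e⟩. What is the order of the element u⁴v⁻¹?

Compute successive powers until reaching e:
  (u⁴v⁻¹)¹ = u⁴v⁻¹, (u⁴v⁻¹)² = u⁹, (u⁴v⁻¹)³ = u⁴v, (u⁴v⁻¹)⁴ = e.
The smallest positive k with (u⁴v⁻¹)ᵏ = e is 4.

Answer: 4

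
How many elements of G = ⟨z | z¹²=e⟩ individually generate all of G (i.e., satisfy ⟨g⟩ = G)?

G is cyclic of order 12. An element generates G iff its order is 12, and a cyclic group of order 12 has exactly φ(12) = 4 such elements.

Answer: 4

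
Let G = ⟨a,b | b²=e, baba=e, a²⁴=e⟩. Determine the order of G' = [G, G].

G' = [G, G] is generated by all commutators. The generator-pair commutators are: [a, b] = a².
The subgroup they normally generate is {e, a², a⁴, a⁶, a⁸, a¹⁰, a¹², a¹⁴, a¹⁶, a¹⁸, a²⁰, a²²}, of order 12.
Check: |G/G'| = 48/12 = 4 is the order of the abelianisation.

Answer: 12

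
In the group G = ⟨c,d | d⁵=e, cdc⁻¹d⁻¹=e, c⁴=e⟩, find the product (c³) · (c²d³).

Compute (c³) · (c²d³) by multiplying left to right and reducing via the relations at each step:
  (c³) · c² = c
  c · d³ = cd³

Answer: cd³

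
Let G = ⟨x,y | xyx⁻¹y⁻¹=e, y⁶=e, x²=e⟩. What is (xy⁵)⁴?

Compute successive powers of (xy⁵), reducing at each step:
  (xy⁵)²: (xy⁵) · x = y⁵;   (y⁵) · y⁵ = y⁴
  (xy⁵)³: (y⁴) · x = xy⁴;   (xy⁴) · y⁵ = xy³
  (xy⁵)⁴: (xy³) · x = y³;   (y³) · y⁵ = y²

Answer: y²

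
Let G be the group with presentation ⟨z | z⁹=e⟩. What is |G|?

G is generated by a single element, so G is cyclic. The relator gives z⁹ = e and no smaller power is forced to be e, so the 9 powers {e, z, z², z³, z⁴, z⁵, z⁶, z⁷, z⁸} are distinct. Hence |G| = 9.

Answer: 9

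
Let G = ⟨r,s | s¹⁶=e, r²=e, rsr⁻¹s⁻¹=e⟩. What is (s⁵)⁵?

Compute successive powers of (s⁵), reducing at each step:
  (s⁵)²: (s⁵) · s⁵ = s¹⁰
  (s⁵)³: (s¹⁰) · s⁵ = s¹⁵
  (s⁵)⁴: (s¹⁵) · s⁵ = s⁴
  (s⁵)⁵: (s⁴) · s⁵ = s⁹

Answer: s⁹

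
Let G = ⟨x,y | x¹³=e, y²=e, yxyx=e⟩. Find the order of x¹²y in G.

Compute successive powers until reaching e:
  (x¹²y)¹ = x¹²y, (x¹²y)² = e.
The smallest positive k with (x¹²y)ᵏ = e is 2.

Answer: 2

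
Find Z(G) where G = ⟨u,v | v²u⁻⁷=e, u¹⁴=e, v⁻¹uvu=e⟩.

An element z ∈ Z(G) iff z commutes with every generator.
For example u⁷ is central: (u⁷)·u = u⁸ = u·(u⁷); (u⁷)·v = v⁻¹ = v·(u⁷).
Whereas u ∉ Z(G) since u·v = uv ≠ u⁶v⁻¹ = v·u.
Checking each of the 28 elements this way gives Z(G) = {e, u⁷}, of order 2.

Answer: {e, u⁷}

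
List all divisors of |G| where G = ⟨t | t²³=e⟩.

|G| = 23 = 23. By Lagrange's theorem the order of any subgroup divides 23; the divisors of 23 are 1, 23.

Answer: 1, 23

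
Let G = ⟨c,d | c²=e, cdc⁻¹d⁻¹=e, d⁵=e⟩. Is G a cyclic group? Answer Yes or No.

|G| = 10. The element cd has order 10 (its powers give 10 distinct elements), so ⟨cd⟩ = G and G is cyclic.

Answer: Yes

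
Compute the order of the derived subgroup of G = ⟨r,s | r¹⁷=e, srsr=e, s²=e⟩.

G' = [G, G] is generated by all commutators. The generator-pair commutators are: [r, s] = r².
The subgroup they normally generate is {e, r, r², r³, r⁴, r⁵, r⁶, r⁷, r⁸, r⁹, r¹⁰, r¹¹, r¹², r¹³, r¹⁴, r¹⁵, r¹⁶}, of order 17.
Check: |G/G'| = 34/17 = 2 is the order of the abelianisation.

Answer: 17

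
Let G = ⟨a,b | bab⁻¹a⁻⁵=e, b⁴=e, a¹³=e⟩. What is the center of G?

An element z ∈ Z(G) iff z commutes with every generator.
For example e is central: e·a = a = a·e; e·b = b = b·e.
Whereas a ∉ Z(G) since a·b = ab ≠ a⁵b = b·a.
Checking each of the 52 elements this way gives Z(G) = {e}, of order 1.

Answer: {e}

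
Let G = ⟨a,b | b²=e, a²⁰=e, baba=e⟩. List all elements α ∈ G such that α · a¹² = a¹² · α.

⟨a¹²⟩ ⊆ C_G(a¹²) since powers of a¹² commute with a¹²; so |C_G(a¹²)| ≥ |⟨a¹²⟩| = 5.
By orbit–stabilizer, |C_G(a¹²)| = |G| / |conj. class of a¹²| = 40 / 2 = 20.
The 20 elements commuting with a¹² are {e, a, a², a³, a⁴, a⁵, a⁶, a⁷, a⁸, a⁹, a¹⁰, a¹¹, a¹², a¹³, a¹⁴, a¹⁵, a¹⁶, a¹⁷, a¹⁸, a¹⁹}.

Answer: {e, a, a², a³, a⁴, a⁵, a⁶, a⁷, a⁸, a⁹, a¹⁰, a¹¹, a¹², a¹³, a¹⁴, a¹⁵, a¹⁶, a¹⁷, a¹⁸, a¹⁹}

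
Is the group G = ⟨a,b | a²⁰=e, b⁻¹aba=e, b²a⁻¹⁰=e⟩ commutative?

a·b = ab but b·a = a⁹b⁻¹, so a·b ≠ b·a and G is not abelian.

Answer: No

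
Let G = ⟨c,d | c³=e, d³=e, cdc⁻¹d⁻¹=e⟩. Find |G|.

Enumerate words in the generators, reducing via the relations: the distinct elements are
  {c, d, e, cd, c², d², cd², c²d, c²d²}.
No further products give new elements, so |G| = 9.

Answer: 9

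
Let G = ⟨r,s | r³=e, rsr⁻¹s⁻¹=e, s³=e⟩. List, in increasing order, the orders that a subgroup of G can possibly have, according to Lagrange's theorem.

|G| = 9 = 3². By Lagrange's theorem the order of any subgroup divides 9; the divisors of 9 are 1, 3, 9.

Answer: 1, 3, 9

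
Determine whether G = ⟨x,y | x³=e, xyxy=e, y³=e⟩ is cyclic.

Every cyclic group is abelian. But x·y = xy while y·x = x²y², so x·y ≠ y·x and G is not abelian. Hence G is not cyclic.

Answer: No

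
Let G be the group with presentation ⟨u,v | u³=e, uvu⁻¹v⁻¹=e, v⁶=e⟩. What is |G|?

Enumerate words in the generators, reducing via the relations: the distinct elements are
  {e, u, v, uv, u², v², v³, v⁴, v⁵, uv², uv³, uv⁴, uv⁵, u²v, u²v², u²v³, u²v⁴, u²v⁵}.
No further products give new elements, so |G| = 18.

Answer: 18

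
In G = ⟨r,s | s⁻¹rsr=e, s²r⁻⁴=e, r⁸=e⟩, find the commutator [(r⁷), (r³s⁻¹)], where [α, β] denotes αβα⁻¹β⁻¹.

[(r⁷), (r³s⁻¹)] = (r⁷)·(r³s⁻¹)·(r⁷)⁻¹·(r³s⁻¹)⁻¹.
  (r⁷) · (r³s⁻¹) = r²s⁻¹
  (r²s⁻¹) · r = rs⁻¹
  (rs⁻¹) · (r³s) = r⁶

Answer: r⁶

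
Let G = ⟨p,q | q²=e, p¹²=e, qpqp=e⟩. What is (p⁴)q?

Compute (p⁴) · q by multiplying left to right and reducing via the relations at each step:
  (p⁴) · q = p⁴q

Answer: p⁴q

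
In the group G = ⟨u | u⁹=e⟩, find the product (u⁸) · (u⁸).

Compute (u⁸) · (u⁸) by multiplying left to right and reducing via the relations at each step:
  (u⁸) · u⁸ = u⁷

Answer: u⁷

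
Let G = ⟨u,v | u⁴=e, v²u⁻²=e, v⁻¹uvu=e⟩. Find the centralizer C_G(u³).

⟨u³⟩ ⊆ C_G(u³) since powers of u³ commute with u³; so |C_G(u³)| ≥ |⟨u³⟩| = 4.
By orbit–stabilizer, |C_G(u³)| = |G| / |conj. class of u³| = 8 / 2 = 4.
The 4 elements commuting with u³ are {e, u, u², u³}.

Answer: {e, u, u², u³}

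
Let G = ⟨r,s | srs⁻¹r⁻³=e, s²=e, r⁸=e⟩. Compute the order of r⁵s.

Compute successive powers until reaching e:
  (r⁵s)¹ = r⁵s, (r⁵s)² = r⁴, (r⁵s)³ = rs, (r⁵s)⁴ = e.
The smallest positive k with (r⁵s)ᵏ = e is 4.

Answer: 4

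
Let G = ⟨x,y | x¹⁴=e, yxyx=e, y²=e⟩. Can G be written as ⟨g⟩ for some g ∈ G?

Every cyclic group is abelian. But x·y = xy while y·x = x¹³y, so x·y ≠ y·x and G is not abelian. Hence G is not cyclic.

Answer: No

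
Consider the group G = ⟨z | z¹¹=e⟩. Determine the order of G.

G is generated by a single element, so G is cyclic. The relator gives z¹¹ = e and no smaller power is forced to be e, so the 11 powers {e, z, z², z³, z⁴, z⁵, z⁶, z⁷, z⁸, z⁹, z¹⁰} are distinct. Hence |G| = 11.

Answer: 11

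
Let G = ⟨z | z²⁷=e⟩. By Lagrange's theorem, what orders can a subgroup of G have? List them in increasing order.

|G| = 27 = 3³. By Lagrange's theorem the order of any subgroup divides 27; the divisors of 27 are 1, 3, 9, 27.

Answer: 1, 3, 9, 27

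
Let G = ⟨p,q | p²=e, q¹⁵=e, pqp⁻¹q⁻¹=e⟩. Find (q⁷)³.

Compute successive powers of (q⁷), reducing at each step:
  (q⁷)²: (q⁷) · q⁷ = q¹⁴
  (q⁷)³: (q¹⁴) · q⁷ = q⁶

Answer: q⁶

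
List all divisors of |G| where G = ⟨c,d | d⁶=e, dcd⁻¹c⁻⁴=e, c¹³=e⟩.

|G| = 78 = 2 · 3 · 13. By Lagrange's theorem the order of any subgroup divides 78; the divisors of 78 are 1, 2, 3, 6, 13, 26, 39, 78.

Answer: 1, 2, 3, 6, 13, 26, 39, 78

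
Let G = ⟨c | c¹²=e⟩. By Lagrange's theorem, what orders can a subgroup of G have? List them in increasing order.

|G| = 12 = 2² · 3. By Lagrange's theorem the order of any subgroup divides 12; the divisors of 12 are 1, 2, 3, 4, 6, 12.

Answer: 1, 2, 3, 4, 6, 12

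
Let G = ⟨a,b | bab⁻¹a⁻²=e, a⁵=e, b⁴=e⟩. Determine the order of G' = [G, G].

G' = [G, G] is generated by all commutators. The generator-pair commutators are: [a, b] = a⁴.
The subgroup they normally generate is {e, a, a², a³, a⁴}, of order 5.
Check: |G/G'| = 20/5 = 4 is the order of the abelianisation.

Answer: 5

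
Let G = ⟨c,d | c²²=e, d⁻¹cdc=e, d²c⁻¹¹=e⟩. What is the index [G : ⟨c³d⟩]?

First find ord(c³d) by computing successive powers:
  (c³d)¹ = c³d, (c³d)² = c¹¹, (c³d)³ = c³d⁻¹, (c³d)⁴ = e.
So |⟨c³d⟩| = ord(c³d) = 4. With |G| = 44, by Lagrange [G : ⟨c³d⟩] = 44/4 = 11.

Answer: 11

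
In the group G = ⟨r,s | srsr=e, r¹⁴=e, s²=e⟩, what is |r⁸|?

Compute successive powers until reaching e:
  (r⁸)¹ = r⁸, (r⁸)² = r², (r⁸)³ = r¹⁰, (r⁸)⁴ = r⁴, (r⁸)⁵ = r¹², (r⁸)⁶ = r⁶, (r⁸)⁷ = e.
The smallest positive k with (r⁸)ᵏ = e is 7.

Answer: 7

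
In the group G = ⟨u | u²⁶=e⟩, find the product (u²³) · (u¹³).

Compute (u²³) · (u¹³) by multiplying left to right and reducing via the relations at each step:
  (u²³) · u¹³ = u¹⁰

Answer: u¹⁰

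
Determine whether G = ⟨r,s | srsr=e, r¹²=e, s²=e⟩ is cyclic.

Every cyclic group is abelian. But r·s = rs while s·r = r¹¹s, so r·s ≠ s·r and G is not abelian. Hence G is not cyclic.

Answer: No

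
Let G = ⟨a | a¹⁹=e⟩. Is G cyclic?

|G| = 19. The element a has order 19 (its powers give 19 distinct elements), so ⟨a⟩ = G and G is cyclic.

Answer: Yes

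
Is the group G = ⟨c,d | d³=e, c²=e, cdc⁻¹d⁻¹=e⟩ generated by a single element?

|G| = 6. The element cd has order 6 (its powers give 6 distinct elements), so ⟨cd⟩ = G and G is cyclic.

Answer: Yes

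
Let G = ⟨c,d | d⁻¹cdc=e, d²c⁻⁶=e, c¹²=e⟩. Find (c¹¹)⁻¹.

The order of (c¹¹) is 12 (smallest k with (c¹¹)ᵏ = e), so (c¹¹)⁻¹ = (c¹¹)¹¹ = c.
Check: (c¹¹) · c → (c¹¹) · c = e, giving e as required.

Answer: c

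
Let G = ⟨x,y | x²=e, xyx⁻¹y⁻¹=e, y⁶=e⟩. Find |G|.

Enumerate words in the generators, reducing via the relations: the distinct elements are
  {e, x, y, xy, y², y³, y⁴, y⁵, xy², xy³, xy⁴, xy⁵}.
No further products give new elements, so |G| = 12.

Answer: 12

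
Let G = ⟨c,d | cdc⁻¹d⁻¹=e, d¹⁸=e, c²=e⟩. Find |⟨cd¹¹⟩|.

|⟨cd¹¹⟩| equals the order of cd¹¹. Compute successive powers until reaching e:
  (cd¹¹)¹ = cd¹¹, (cd¹¹)² = d⁴, (cd¹¹)³ = cd¹⁵, (cd¹¹)⁴ = d⁸, (cd¹¹)⁵ = cd, (cd¹¹)⁶ = d¹², (cd¹¹)⁷ = cd⁵, (cd¹¹)⁸ = d¹⁶, (cd¹¹)⁹ = cd⁹, (cd¹¹)¹⁰ = d², (cd¹¹)¹¹ = cd¹³, (cd¹¹)¹² = d⁶, (cd¹¹)¹³ = cd¹⁷, (cd¹¹)¹⁴ = d¹⁰, (cd¹¹)¹⁵ = cd³, (cd¹¹)¹⁶ = d¹⁴, (cd¹¹)¹⁷ = cd⁷, (cd¹¹)¹⁸ = e.
The smallest positive k with (cd¹¹)ᵏ = e is 18, so |⟨cd¹¹⟩| = 18.

Answer: 18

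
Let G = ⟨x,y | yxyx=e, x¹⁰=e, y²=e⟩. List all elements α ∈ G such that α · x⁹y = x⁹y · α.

⟨x⁹y⟩ ⊆ C_G(x⁹y) since powers of x⁹y commute with x⁹y; so |C_G(x⁹y)| ≥ |⟨x⁹y⟩| = 2.
By orbit–stabilizer, |C_G(x⁹y)| = |G| / |conj. class of x⁹y| = 20 / 5 = 4.
The 4 elements commuting with x⁹y are {e, x⁵, x⁹y, x⁴y}.

Answer: {e, x⁵, x⁹y, x⁴y}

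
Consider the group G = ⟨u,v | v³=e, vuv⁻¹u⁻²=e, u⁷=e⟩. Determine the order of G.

Enumerate words in the generators, reducing via the relations: the distinct elements are
  {e, u, v, uv, u², u³, u⁴, u⁵, u⁶, v², uv², u²v, u³v, u⁴v, u⁵v, u⁶v, u²v², u³v², u⁴v², u⁵v², u⁶v²}.
No further products give new elements, so |G| = 21.

Answer: 21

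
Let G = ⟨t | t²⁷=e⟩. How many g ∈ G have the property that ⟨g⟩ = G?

G is cyclic of order 27. An element generates G iff its order is 27, and a cyclic group of order 27 has exactly φ(27) = 18 such elements.

Answer: 18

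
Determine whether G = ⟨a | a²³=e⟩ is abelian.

G has a single generator, so G is cyclic and hence abelian.

Answer: Yes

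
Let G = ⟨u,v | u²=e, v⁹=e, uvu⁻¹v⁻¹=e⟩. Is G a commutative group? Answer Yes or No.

Each pair of generators commutes: u·v = uv = v·u. Since the generators pairwise commute, every element of G commutes with every other, so G is abelian.

Answer: Yes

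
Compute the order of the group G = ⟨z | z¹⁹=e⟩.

G is generated by a single element, so G is cyclic. The relator gives z¹⁹ = e and no smaller power is forced to be e, so the 19 powers {e, z, z², z³, z⁴, z⁵, z⁶, z⁷, z⁸, z⁹, z¹², z¹³, z¹¹, z¹⁰, z¹⁴, z¹⁵, z¹⁶, z¹⁷, z¹⁸} are distinct. Hence |G| = 19.

Answer: 19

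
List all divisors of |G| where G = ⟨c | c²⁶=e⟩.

|G| = 26 = 2 · 13. By Lagrange's theorem the order of any subgroup divides 26; the divisors of 26 are 1, 2, 13, 26.

Answer: 1, 2, 13, 26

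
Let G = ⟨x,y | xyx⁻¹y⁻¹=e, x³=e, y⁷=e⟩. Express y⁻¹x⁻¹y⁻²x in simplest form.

Multiply left to right, reducing at each step:
  (y⁶) · x⁻¹ = x²y⁶
  (x²y⁶) · y⁻² = x²y⁴
  (x²y⁴) · x = y⁴

Answer: y⁴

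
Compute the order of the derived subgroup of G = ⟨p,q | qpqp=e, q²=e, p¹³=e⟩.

G' = [G, G] is generated by all commutators. The generator-pair commutators are: [p, q] = p².
The subgroup they normally generate is {e, p, p², p³, p⁴, p⁵, p⁶, p⁷, p⁸, p⁹, p¹⁰, p¹¹, p¹²}, of order 13.
Check: |G/G'| = 26/13 = 2 is the order of the abelianisation.

Answer: 13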